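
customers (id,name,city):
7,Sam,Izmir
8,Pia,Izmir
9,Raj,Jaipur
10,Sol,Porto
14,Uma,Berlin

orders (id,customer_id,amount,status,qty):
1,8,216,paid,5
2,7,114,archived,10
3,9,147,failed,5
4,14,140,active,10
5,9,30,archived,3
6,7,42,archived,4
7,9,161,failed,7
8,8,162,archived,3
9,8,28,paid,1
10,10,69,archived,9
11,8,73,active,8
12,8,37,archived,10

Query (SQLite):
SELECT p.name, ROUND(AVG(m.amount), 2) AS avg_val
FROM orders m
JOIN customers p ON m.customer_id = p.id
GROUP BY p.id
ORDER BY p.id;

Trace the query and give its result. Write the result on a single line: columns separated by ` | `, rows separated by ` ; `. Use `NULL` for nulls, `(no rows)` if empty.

Join each orders row to its customers via customer_id.
Group joined rows by customers.id; compute ROUND(AVG(m.amount), 2) per group.
  7: ids {2, 6} → ROUND(AVG(m.amount), 2)=78
  8: ids {1, 8, 9, 11, 12} → ROUND(AVG(m.amount), 2)=103.2
  9: ids {3, 5, 7} → ROUND(AVG(m.amount), 2)=112.67
  10: ids {10} → ROUND(AVG(m.amount), 2)=69
  14: ids {4} → ROUND(AVG(m.amount), 2)=140

Sam | 78 ; Pia | 103.2 ; Raj | 112.67 ; Sol | 69 ; Uma | 140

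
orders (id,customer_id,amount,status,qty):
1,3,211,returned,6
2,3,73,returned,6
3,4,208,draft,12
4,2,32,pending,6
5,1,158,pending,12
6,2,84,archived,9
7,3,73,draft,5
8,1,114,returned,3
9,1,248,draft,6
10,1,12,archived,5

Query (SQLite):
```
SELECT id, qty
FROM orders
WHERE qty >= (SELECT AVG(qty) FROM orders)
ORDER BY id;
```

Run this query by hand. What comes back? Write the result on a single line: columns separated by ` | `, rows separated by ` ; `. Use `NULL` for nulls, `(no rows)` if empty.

Scalar subquery: AVG(qty) over all orders rows = 7.0.
Keep rows where qty >= that value.

3 | 12 ; 5 | 12 ; 6 | 9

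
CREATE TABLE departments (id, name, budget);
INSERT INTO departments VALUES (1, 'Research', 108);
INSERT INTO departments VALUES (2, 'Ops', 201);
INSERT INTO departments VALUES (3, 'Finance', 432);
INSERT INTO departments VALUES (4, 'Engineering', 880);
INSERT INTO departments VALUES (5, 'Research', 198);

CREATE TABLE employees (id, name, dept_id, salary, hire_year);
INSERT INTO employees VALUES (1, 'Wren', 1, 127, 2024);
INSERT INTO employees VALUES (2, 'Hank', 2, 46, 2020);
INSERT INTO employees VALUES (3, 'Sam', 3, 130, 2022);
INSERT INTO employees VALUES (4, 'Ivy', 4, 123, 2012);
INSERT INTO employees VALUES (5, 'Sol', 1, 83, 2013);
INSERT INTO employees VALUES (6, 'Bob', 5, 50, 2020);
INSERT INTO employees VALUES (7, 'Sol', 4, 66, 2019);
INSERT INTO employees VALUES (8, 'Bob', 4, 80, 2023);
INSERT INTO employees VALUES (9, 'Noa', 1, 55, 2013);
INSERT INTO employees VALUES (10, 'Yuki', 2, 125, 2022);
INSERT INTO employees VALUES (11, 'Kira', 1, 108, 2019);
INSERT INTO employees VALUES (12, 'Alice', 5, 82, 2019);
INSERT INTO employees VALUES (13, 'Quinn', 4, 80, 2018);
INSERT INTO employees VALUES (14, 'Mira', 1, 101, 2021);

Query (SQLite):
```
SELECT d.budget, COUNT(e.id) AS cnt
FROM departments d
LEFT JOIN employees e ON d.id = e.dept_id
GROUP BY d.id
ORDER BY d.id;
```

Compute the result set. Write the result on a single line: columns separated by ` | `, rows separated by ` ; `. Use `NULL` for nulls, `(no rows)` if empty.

LEFT JOIN keeps every departments row; unmatched ones get NULL for employees columns.
Group by departments.id and compute COUNT(e.id). COUNT(col) of an all-NULL group is 0.
  1: ids {1, 5, 9, 11, 14} → COUNT(e.id)=5
  2: ids {2, 10} → COUNT(e.id)=2
  3: ids {3} → COUNT(e.id)=1
  4: ids {4, 7, 8, 13} → COUNT(e.id)=4
  5: ids {6, 12} → COUNT(e.id)=2

108 | 5 ; 201 | 2 ; 432 | 1 ; 880 | 4 ; 198 | 2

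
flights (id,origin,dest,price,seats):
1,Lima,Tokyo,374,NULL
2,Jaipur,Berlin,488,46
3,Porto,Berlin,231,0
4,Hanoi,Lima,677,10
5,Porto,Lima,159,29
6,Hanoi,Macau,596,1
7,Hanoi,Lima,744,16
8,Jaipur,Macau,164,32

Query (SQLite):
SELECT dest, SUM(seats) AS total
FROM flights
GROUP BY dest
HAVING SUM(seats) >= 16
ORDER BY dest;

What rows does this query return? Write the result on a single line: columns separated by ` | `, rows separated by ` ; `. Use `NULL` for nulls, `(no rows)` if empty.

Berlin | 46 ; Lima | 55 ; Macau | 33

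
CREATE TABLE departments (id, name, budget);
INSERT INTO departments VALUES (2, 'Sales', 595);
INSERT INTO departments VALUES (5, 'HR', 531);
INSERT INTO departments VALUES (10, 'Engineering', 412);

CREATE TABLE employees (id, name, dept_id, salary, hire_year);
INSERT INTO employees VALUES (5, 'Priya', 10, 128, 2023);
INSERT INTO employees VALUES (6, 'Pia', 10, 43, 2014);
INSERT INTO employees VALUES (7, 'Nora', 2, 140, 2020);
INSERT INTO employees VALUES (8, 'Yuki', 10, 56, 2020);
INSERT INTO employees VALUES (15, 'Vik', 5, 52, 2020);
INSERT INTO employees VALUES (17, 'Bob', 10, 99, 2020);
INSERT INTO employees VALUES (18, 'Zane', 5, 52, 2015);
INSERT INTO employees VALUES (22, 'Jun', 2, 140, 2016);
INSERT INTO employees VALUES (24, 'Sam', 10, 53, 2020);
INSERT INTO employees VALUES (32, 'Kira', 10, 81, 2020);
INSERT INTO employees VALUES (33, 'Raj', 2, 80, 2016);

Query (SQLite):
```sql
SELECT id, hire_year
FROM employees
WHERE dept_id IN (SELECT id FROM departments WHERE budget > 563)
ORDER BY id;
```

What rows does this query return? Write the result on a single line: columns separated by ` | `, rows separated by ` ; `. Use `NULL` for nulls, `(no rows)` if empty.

Inner query: departments.id where budget > 563.
Outer: keep employees rows whose dept_id is in that set.
Inner query → {2}

7 | 2020 ; 22 | 2016 ; 33 | 2016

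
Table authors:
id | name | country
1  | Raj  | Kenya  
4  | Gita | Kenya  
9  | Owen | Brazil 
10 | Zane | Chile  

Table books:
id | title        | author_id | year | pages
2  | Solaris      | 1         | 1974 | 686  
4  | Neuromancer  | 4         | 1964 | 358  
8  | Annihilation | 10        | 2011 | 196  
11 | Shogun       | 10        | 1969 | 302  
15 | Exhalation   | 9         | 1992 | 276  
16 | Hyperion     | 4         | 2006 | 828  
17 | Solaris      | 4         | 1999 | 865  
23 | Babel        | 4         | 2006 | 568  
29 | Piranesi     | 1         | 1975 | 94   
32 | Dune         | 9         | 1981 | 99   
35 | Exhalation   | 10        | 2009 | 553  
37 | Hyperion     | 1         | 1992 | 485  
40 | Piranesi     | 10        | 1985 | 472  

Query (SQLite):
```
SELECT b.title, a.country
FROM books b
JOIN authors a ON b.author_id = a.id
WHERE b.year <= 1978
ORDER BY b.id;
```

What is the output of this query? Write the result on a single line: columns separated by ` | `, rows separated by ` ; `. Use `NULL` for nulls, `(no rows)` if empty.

Solaris | Kenya ; Neuromancer | Kenya ; Shogun | Chile ; Piranesi | Kenya

Each books row matches the authors row where author_id = authors.id.
Then keep rows with b.year <= 1978.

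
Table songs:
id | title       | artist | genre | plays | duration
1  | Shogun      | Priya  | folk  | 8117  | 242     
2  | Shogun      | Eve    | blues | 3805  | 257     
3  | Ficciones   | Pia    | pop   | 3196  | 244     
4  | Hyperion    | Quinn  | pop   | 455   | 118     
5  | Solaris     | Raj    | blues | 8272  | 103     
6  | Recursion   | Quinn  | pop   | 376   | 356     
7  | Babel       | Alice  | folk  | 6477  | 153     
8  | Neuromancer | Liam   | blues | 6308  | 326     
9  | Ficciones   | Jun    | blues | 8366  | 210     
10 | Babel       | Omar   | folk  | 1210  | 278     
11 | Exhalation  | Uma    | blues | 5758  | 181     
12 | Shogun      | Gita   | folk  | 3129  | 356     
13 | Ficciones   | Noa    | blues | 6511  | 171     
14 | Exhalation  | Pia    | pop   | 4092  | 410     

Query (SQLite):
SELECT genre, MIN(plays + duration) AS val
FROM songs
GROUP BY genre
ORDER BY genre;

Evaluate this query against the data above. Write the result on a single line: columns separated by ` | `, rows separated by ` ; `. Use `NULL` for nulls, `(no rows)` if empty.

blues | 4062 ; folk | 1488 ; pop | 573

For each row compute plays + duration.
Group by genre; take MIN of the expression per group.
  blues: ids {2, 5, 8, 9, 11, 13} → MIN(plays + duration)=4062
  folk: ids {1, 7, 10, 12} → MIN(plays + duration)=1488
  pop: ids {3, 4, 6, 14} → MIN(plays + duration)=573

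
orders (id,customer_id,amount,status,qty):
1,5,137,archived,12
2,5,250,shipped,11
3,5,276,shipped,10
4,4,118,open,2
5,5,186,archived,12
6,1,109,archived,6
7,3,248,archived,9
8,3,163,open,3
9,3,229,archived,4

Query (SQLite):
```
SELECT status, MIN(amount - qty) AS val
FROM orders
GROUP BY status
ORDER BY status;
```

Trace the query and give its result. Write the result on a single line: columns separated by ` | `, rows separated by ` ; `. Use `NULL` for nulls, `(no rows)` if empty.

For each row compute amount - qty.
Group by status; take MIN of the expression per group.
  archived: ids {1, 5, 6, 7, 9} → MIN(amount - qty)=103
  open: ids {4, 8} → MIN(amount - qty)=116
  shipped: ids {2, 3} → MIN(amount - qty)=239

archived | 103 ; open | 116 ; shipped | 239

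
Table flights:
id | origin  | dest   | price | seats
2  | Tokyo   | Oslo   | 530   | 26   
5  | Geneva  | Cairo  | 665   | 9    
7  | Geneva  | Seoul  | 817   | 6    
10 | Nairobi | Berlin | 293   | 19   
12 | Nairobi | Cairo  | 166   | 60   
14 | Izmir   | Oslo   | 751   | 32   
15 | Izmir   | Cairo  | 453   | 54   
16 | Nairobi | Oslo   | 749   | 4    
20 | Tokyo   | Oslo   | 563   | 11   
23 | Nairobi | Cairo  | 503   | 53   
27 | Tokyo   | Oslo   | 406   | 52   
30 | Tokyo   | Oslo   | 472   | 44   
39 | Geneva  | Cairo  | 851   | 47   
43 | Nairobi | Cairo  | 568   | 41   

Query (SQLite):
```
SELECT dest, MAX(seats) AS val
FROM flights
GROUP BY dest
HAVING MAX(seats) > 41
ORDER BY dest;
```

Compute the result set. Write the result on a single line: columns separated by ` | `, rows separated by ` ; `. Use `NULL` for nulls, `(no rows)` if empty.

Cairo | 60 ; Oslo | 52

Partition flights by dest; compute MAX(seats) within each group.
HAVING: keep groups where MAX(seats) > 41.
  Berlin: ids {10} → MAX(seats)=19
  Cairo: ids {5, 12, 15, 23, 39, 43} → MAX(seats)=60
  Oslo: ids {2, 14, 16, 20, 27, 30} → MAX(seats)=52
  Seoul: ids {7} → MAX(seats)=6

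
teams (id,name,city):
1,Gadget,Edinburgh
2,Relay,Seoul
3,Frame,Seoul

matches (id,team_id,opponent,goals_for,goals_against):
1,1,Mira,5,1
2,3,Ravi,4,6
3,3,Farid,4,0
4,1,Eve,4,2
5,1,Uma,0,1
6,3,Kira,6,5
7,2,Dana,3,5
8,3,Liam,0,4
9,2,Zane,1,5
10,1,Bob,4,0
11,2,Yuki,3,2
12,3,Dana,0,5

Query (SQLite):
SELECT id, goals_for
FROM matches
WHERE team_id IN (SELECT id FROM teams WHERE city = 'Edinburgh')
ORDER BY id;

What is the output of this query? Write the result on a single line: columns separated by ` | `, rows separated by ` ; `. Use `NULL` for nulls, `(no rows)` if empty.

Inner query: teams.id where city = 'Edinburgh'.
Outer: keep matches rows whose team_id is in that set.
Inner query → {1}

1 | 5 ; 4 | 4 ; 5 | 0 ; 10 | 4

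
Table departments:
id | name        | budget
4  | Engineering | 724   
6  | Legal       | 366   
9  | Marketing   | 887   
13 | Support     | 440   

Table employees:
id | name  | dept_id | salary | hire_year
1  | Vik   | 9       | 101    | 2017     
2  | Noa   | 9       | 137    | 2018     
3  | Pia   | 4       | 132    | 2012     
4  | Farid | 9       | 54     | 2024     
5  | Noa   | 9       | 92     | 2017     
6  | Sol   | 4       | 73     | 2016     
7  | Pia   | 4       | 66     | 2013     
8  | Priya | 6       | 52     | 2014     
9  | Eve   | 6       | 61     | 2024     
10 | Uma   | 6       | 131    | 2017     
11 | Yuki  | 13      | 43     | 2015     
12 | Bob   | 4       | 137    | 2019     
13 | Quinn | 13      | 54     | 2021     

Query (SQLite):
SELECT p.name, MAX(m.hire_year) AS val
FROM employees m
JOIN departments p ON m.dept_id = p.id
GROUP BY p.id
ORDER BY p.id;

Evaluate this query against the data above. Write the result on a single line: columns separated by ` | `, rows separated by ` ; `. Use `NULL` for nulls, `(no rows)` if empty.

Engineering | 2019 ; Legal | 2024 ; Marketing | 2024 ; Support | 2021

Join each employees row to its departments via dept_id.
Group joined rows by departments.id; compute MAX(m.hire_year) per group.
  4: ids {3, 6, 7, 12} → MAX(m.hire_year)=2019
  6: ids {8, 9, 10} → MAX(m.hire_year)=2024
  9: ids {1, 2, 4, 5} → MAX(m.hire_year)=2024
  13: ids {11, 13} → MAX(m.hire_year)=2021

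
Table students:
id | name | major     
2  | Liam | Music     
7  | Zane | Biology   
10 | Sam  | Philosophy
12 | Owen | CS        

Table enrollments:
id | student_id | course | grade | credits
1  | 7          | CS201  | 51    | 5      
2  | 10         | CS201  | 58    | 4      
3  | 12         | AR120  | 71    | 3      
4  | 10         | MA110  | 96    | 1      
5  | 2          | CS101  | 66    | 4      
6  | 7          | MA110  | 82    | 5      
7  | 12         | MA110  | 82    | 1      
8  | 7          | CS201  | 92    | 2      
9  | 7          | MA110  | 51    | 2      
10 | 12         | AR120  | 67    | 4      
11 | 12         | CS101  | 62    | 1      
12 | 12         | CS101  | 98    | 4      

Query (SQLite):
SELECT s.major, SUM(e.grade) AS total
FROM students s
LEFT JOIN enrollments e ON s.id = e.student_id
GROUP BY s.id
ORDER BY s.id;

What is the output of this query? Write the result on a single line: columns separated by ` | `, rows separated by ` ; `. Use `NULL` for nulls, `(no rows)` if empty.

LEFT JOIN keeps every students row; unmatched ones get NULL for enrollments columns.
Group by students.id and compute SUM(e.grade). SUM over an all-NULL group is NULL.
  2: ids {5} → SUM(e.grade)=66
  7: ids {1, 6, 8, 9} → SUM(e.grade)=276
  10: ids {2, 4} → SUM(e.grade)=154
  12: ids {3, 7, 10, 11, 12} → SUM(e.grade)=380

Music | 66 ; Biology | 276 ; Philosophy | 154 ; CS | 380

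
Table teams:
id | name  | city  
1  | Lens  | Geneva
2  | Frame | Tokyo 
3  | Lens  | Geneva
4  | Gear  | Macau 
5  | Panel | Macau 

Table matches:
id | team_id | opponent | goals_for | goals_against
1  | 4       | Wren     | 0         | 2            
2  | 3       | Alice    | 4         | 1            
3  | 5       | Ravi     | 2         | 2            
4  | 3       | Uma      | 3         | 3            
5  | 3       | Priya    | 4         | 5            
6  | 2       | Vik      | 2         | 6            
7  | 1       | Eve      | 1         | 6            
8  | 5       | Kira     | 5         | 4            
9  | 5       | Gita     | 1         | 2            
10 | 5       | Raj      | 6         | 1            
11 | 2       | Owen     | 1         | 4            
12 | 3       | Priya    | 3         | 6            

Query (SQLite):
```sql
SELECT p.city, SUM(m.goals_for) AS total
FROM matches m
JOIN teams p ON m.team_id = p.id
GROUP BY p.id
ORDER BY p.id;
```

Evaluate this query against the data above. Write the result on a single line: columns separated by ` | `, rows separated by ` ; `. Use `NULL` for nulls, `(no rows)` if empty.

Join each matches row to its teams via team_id.
Group joined rows by teams.id; compute SUM(m.goals_for) per group.
  1: ids {7} → SUM(m.goals_for)=1
  2: ids {6, 11} → SUM(m.goals_for)=3
  3: ids {2, 4, 5, 12} → SUM(m.goals_for)=14
  4: ids {1} → SUM(m.goals_for)=0
  5: ids {3, 8, 9, 10} → SUM(m.goals_for)=14

Geneva | 1 ; Tokyo | 3 ; Geneva | 14 ; Macau | 0 ; Macau | 14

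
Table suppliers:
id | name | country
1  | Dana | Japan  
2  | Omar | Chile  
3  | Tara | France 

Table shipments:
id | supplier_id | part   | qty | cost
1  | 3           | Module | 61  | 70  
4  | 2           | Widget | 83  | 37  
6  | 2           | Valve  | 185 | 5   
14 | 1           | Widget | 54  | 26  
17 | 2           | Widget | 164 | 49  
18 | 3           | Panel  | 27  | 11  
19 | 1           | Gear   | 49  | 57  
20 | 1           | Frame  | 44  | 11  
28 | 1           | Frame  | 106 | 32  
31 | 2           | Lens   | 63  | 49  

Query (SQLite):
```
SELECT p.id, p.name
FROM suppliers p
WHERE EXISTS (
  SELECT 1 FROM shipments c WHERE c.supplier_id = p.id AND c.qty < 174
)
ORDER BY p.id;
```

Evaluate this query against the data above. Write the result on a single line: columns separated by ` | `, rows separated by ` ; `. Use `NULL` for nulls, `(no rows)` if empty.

1 | Dana ; 2 | Omar ; 3 | Tara

For each suppliers row, check whether any shipments with matching supplier_id has qty < 174.
Keep rows where that is true.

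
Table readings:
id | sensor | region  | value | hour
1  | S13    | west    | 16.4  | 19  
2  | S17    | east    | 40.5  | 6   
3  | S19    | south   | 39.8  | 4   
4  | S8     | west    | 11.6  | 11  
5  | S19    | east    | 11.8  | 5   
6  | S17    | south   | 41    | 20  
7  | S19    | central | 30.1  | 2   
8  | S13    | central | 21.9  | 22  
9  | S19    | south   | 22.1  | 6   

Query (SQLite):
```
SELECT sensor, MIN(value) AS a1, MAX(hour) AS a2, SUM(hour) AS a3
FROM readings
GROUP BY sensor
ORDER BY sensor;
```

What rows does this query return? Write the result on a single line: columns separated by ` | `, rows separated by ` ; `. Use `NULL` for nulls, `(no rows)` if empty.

S13 | 16.4 | 22 | 41 ; S17 | 40.5 | 20 | 26 ; S19 | 11.8 | 6 | 17 ; S8 | 11.6 | 11 | 11

Group readings by sensor.
Per group compute: MIN(value), MAX(hour), SUM(hour).
  S13: ids {1, 8} → MIN(value)=16.4, MAX(hour)=22, SUM(hour)=41
  S17: ids {2, 6} → MIN(value)=40.5, MAX(hour)=20, SUM(hour)=26
  S19: ids {3, 5, 7, 9} → MIN(value)=11.8, MAX(hour)=6, SUM(hour)=17
  S8: ids {4} → MIN(value)=11.6, MAX(hour)=11, SUM(hour)=11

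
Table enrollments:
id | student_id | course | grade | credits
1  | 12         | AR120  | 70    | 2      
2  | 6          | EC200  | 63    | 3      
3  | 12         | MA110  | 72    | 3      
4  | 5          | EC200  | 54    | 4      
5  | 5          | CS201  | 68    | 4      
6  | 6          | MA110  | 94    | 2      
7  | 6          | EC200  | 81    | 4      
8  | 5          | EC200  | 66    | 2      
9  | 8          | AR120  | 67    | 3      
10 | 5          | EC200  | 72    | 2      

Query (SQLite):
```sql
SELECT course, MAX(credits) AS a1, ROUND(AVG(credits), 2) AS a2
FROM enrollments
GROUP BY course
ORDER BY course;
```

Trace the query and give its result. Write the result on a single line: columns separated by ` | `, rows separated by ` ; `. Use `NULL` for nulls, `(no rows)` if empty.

Group enrollments by course.
Per group compute: MAX(credits), ROUND(AVG(credits), 2).
  AR120: ids {1, 9} → MAX(credits)=3, ROUND(AVG(credits), 2)=2.5
  CS201: ids {5} → MAX(credits)=4, ROUND(AVG(credits), 2)=4
  EC200: ids {2, 4, 7, 8, 10} → MAX(credits)=4, ROUND(AVG(credits), 2)=3
  MA110: ids {3, 6} → MAX(credits)=3, ROUND(AVG(credits), 2)=2.5

AR120 | 3 | 2.5 ; CS201 | 4 | 4 ; EC200 | 4 | 3 ; MA110 | 3 | 2.5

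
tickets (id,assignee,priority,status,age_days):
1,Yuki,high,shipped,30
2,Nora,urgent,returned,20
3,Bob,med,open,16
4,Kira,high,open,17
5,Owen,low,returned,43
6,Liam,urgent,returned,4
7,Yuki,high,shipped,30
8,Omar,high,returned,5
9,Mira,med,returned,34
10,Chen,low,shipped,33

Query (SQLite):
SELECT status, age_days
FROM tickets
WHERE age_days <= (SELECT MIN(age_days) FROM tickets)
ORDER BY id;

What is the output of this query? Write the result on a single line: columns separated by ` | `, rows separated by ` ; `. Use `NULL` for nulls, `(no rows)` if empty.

returned | 4

Scalar subquery: MIN(age_days) over all tickets rows = 4.
Keep rows where age_days <= that value.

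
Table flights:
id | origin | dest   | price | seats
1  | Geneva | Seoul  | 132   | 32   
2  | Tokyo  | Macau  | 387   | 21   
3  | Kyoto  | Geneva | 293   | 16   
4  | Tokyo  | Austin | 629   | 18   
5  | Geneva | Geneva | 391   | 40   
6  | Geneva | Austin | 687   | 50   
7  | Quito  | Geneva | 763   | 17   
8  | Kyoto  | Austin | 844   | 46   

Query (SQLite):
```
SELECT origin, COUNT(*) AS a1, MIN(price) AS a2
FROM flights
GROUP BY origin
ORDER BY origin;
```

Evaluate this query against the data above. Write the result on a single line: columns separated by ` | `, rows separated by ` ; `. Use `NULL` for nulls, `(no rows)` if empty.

Geneva | 3 | 132 ; Kyoto | 2 | 293 ; Quito | 1 | 763 ; Tokyo | 2 | 387

Group flights by origin.
Per group compute: COUNT(*), MIN(price).
  Geneva: ids {1, 5, 6} → COUNT(*)=3, MIN(price)=132
  Kyoto: ids {3, 8} → COUNT(*)=2, MIN(price)=293
  Quito: ids {7} → COUNT(*)=1, MIN(price)=763
  Tokyo: ids {2, 4} → COUNT(*)=2, MIN(price)=387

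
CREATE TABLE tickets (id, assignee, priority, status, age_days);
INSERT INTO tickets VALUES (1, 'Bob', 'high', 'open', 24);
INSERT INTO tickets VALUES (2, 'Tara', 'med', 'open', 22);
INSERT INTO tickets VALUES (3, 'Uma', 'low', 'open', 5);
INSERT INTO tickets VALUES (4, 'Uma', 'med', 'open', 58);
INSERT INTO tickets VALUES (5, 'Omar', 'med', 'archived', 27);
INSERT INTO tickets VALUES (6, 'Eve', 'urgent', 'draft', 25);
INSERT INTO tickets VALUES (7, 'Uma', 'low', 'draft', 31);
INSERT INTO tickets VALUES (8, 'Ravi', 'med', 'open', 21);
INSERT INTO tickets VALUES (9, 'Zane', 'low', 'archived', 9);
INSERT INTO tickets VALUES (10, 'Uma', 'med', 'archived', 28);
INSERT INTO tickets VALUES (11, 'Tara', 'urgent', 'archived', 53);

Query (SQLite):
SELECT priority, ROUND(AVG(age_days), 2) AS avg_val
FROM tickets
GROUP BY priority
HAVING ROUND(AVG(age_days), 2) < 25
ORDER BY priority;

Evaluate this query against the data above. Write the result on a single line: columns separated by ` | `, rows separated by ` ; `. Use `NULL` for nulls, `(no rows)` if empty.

Partition tickets by priority; compute ROUND(AVG(age_days), 2) within each group.
HAVING: keep groups where ROUND(AVG(age_days), 2) < 25.
  high: ids {1} → ROUND(AVG(age_days), 2)=24
  low: ids {3, 7, 9} → ROUND(AVG(age_days), 2)=15
  med: ids {2, 4, 5, 8, 10} → ROUND(AVG(age_days), 2)=31.2
  urgent: ids {6, 11} → ROUND(AVG(age_days), 2)=39

high | 24 ; low | 15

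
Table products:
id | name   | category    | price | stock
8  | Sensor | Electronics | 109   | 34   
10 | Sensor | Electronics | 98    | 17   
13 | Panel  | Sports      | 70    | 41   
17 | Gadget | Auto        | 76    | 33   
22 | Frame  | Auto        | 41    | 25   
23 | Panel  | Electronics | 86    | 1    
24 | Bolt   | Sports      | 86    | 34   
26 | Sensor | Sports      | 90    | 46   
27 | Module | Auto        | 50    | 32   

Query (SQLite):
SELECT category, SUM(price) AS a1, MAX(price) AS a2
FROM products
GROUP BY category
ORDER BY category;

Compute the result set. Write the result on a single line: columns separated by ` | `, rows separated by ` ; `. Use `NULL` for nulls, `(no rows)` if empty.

Auto | 167 | 76 ; Electronics | 293 | 109 ; Sports | 246 | 90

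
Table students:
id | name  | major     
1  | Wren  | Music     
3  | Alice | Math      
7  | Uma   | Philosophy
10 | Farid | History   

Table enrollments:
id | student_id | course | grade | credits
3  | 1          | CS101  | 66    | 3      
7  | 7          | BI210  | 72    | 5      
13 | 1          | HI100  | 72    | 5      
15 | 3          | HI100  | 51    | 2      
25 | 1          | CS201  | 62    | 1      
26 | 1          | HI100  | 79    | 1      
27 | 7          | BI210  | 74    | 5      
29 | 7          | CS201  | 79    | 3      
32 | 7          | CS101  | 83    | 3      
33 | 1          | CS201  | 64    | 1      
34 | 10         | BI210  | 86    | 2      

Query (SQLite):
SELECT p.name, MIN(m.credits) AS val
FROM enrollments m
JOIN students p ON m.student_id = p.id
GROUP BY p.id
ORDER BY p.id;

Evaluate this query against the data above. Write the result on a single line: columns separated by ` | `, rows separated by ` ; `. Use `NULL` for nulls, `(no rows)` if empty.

Wren | 1 ; Alice | 2 ; Uma | 3 ; Farid | 2

Join each enrollments row to its students via student_id.
Group joined rows by students.id; compute MIN(m.credits) per group.
  1: ids {3, 13, 25, 26, 33} → MIN(m.credits)=1
  3: ids {15} → MIN(m.credits)=2
  7: ids {7, 27, 29, 32} → MIN(m.credits)=3
  10: ids {34} → MIN(m.credits)=2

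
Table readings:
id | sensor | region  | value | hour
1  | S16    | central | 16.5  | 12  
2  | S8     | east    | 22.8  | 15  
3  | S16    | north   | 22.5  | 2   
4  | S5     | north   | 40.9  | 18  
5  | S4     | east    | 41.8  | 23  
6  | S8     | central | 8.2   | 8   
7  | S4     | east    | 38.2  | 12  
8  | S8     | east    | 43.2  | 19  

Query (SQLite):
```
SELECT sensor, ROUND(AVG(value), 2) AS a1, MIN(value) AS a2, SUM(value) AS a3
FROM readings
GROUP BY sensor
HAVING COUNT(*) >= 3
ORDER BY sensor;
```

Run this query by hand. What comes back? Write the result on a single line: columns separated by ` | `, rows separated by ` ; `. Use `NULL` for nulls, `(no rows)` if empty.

S8 | 24.73 | 8.2 | 74.2

Group readings by sensor.
Per group compute: ROUND(AVG(value), 2), MIN(value), SUM(value).
HAVING: drop groups with fewer than 3 rows.
  S16: ids {1, 3} → ROUND(AVG(value), 2)=19.5, MIN(value)=16.5, SUM(value)=39
  S4: ids {5, 7} → ROUND(AVG(value), 2)=40, MIN(value)=38.2, SUM(value)=80
  S5: ids {4} → ROUND(AVG(value), 2)=40.9, MIN(value)=40.9, SUM(value)=40.9
  S8: ids {2, 6, 8} → ROUND(AVG(value), 2)=24.73, MIN(value)=8.2, SUM(value)=74.2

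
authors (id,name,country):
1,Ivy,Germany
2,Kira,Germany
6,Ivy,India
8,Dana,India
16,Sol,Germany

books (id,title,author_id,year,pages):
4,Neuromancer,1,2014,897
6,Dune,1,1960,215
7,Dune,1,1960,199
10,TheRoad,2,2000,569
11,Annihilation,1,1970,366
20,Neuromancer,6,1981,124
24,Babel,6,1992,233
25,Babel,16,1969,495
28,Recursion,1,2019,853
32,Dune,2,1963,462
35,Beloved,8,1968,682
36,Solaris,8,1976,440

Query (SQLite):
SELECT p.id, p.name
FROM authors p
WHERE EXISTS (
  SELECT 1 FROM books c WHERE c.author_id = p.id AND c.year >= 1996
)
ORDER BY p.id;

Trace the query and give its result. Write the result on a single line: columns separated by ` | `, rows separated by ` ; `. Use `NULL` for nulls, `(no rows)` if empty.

1 | Ivy ; 2 | Kira

For each authors row, check whether any books with matching author_id has year >= 1996.
Keep rows where that is true.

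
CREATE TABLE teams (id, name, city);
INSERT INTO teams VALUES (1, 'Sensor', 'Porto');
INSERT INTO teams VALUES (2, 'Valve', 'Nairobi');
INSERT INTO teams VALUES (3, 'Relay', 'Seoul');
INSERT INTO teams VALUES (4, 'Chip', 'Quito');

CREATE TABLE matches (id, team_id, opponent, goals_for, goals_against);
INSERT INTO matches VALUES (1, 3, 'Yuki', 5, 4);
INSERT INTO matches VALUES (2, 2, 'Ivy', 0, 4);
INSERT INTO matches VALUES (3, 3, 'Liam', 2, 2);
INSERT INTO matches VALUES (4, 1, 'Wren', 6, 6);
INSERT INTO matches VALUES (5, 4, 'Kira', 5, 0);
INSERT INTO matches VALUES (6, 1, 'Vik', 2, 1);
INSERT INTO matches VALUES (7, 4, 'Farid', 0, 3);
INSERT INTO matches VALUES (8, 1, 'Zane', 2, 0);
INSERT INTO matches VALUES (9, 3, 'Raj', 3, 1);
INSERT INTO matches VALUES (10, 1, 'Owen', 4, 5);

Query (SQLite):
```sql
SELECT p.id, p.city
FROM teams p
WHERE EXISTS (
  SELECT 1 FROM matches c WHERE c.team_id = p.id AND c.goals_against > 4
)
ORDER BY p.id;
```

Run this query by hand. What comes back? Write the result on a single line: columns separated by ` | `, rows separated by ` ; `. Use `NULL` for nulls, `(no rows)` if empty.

1 | Porto

For each teams row, check whether any matches with matching team_id has goals_against > 4.
Keep rows where that is true.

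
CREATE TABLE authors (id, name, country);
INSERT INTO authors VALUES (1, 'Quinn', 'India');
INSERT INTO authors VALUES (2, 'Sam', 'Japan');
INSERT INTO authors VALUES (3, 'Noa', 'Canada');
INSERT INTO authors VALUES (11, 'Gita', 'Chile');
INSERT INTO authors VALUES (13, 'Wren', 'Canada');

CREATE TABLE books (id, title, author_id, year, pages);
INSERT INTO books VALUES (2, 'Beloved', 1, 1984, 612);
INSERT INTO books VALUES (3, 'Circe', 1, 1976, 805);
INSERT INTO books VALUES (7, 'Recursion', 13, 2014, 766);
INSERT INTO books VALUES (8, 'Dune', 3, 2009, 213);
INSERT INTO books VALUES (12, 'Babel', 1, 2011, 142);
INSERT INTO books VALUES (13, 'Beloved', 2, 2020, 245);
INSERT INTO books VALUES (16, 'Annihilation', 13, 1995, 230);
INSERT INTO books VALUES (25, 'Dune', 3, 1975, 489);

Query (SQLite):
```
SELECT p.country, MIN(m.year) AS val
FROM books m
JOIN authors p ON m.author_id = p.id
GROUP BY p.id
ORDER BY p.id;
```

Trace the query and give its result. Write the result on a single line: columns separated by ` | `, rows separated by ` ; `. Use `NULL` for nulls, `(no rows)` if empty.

India | 1976 ; Japan | 2020 ; Canada | 1975 ; Canada | 1995

Join each books row to its authors via author_id.
Group joined rows by authors.id; compute MIN(m.year) per group.
  1: ids {2, 3, 12} → MIN(m.year)=1976
  2: ids {13} → MIN(m.year)=2020
  3: ids {8, 25} → MIN(m.year)=1975
  13: ids {7, 16} → MIN(m.year)=1995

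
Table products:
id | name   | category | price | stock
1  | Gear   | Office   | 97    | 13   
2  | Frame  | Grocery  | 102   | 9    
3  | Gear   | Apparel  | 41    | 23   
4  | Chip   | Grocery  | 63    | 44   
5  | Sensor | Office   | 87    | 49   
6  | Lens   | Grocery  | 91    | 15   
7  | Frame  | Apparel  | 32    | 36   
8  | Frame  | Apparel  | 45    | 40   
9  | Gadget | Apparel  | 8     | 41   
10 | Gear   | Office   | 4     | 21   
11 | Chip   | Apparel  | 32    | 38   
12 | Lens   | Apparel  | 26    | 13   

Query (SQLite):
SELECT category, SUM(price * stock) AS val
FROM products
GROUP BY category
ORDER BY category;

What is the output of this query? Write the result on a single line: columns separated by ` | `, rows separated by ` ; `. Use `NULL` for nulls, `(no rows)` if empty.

Apparel | 5777 ; Grocery | 5055 ; Office | 5608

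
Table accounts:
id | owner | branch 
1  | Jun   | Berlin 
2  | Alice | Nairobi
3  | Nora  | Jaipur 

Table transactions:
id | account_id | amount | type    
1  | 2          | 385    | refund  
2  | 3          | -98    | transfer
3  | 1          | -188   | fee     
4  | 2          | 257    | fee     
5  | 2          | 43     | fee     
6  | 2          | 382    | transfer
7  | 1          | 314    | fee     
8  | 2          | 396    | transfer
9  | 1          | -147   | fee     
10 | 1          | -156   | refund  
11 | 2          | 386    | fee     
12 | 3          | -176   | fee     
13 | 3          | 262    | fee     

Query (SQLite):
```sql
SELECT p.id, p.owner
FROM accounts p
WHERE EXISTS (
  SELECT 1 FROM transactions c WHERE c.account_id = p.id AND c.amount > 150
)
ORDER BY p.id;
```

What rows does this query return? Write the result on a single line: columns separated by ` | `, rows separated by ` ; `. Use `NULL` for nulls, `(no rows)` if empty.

For each accounts row, check whether any transactions with matching account_id has amount > 150.
Keep rows where that is true.

1 | Jun ; 2 | Alice ; 3 | Nora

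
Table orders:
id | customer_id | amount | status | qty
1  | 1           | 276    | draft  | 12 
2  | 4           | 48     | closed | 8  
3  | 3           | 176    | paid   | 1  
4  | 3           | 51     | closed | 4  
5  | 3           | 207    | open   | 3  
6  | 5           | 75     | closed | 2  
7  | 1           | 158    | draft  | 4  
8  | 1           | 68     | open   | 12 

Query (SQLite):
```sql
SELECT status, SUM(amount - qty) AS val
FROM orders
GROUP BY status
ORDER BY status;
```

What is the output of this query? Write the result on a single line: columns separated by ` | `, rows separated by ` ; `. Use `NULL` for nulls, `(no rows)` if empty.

closed | 160 ; draft | 418 ; open | 260 ; paid | 175

For each row compute amount - qty.
Group by status; take SUM of the expression per group.
  closed: ids {2, 4, 6} → SUM(amount - qty)=160
  draft: ids {1, 7} → SUM(amount - qty)=418
  open: ids {5, 8} → SUM(amount - qty)=260
  paid: ids {3} → SUM(amount - qty)=175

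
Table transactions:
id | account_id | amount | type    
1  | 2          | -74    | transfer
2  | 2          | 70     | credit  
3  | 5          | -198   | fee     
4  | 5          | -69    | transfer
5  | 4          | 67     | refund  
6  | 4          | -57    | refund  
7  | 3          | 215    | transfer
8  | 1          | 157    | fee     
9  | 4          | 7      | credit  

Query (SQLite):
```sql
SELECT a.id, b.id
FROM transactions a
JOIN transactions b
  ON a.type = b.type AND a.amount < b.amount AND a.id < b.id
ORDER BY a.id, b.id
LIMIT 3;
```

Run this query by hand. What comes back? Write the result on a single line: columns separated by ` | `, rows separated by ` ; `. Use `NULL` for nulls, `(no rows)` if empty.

1 | 4 ; 1 | 7 ; 3 | 8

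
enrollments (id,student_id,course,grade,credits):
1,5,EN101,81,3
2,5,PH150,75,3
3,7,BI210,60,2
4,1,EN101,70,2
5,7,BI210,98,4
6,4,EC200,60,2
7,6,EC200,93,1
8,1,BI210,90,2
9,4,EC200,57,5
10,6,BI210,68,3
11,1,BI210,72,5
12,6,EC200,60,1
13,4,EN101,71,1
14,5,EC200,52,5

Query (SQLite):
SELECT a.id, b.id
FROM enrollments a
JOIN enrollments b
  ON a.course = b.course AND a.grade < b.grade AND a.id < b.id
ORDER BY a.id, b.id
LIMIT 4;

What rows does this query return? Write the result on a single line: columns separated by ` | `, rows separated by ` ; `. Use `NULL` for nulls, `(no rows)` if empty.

Pairs (a,b) with same course, a.grade < b.grade, a.id < b.id.
course groups: BI210:{3,5,8,10,11} EC200:{6,7,9,12,14} EN101:{1,4,13} PH150:{2}
Ordered by (a.id, b.id); first 4.

3 | 5 ; 3 | 8 ; 3 | 10 ; 3 | 11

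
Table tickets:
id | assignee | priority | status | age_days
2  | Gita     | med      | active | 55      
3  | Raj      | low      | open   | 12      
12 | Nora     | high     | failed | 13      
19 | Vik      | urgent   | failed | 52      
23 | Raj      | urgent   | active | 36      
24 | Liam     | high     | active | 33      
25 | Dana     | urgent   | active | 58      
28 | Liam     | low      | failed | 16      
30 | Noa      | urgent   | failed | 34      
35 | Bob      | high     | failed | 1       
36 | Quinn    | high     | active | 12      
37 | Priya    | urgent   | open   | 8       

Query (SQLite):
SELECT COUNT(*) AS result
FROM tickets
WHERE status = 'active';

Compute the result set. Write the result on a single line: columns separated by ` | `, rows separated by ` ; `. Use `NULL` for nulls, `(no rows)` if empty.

Rows where status='active' → age_days values: [55, 36, 33, 58, 12].
COUNT(*) counts rows → 5.

5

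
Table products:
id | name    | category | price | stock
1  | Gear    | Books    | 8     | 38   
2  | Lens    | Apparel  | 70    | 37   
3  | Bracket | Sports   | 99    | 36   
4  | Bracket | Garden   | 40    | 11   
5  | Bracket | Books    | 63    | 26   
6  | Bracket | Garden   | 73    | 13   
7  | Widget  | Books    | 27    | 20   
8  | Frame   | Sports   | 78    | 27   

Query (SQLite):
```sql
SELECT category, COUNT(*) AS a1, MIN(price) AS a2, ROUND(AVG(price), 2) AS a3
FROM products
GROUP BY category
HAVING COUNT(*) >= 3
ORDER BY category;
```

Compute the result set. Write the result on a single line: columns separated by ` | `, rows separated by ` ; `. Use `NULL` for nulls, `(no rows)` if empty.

Group products by category.
Per group compute: COUNT(*), MIN(price), ROUND(AVG(price), 2).
HAVING: drop groups with fewer than 3 rows.
  Apparel: ids {2} → COUNT(*)=1, MIN(price)=70, ROUND(AVG(price), 2)=70
  Books: ids {1, 5, 7} → COUNT(*)=3, MIN(price)=8, ROUND(AVG(price), 2)=32.67
  Garden: ids {4, 6} → COUNT(*)=2, MIN(price)=40, ROUND(AVG(price), 2)=56.5
  Sports: ids {3, 8} → COUNT(*)=2, MIN(price)=78, ROUND(AVG(price), 2)=88.5

Books | 3 | 8 | 32.67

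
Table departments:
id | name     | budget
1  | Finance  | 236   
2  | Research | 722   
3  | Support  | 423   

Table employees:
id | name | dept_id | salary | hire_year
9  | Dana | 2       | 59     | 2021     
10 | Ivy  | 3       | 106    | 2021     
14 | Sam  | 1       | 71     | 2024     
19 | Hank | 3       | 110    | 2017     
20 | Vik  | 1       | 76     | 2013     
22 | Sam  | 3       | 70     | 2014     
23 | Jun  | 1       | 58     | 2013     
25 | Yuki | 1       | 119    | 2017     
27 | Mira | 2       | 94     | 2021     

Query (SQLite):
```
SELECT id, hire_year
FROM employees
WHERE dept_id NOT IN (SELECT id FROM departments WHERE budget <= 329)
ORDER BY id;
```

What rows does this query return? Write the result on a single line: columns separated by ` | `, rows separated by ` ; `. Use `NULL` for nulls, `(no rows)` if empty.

9 | 2021 ; 10 | 2021 ; 19 | 2017 ; 22 | 2014 ; 27 | 2021

Inner query: departments.id where budget <= 329.
Outer: keep employees rows whose dept_id is not in that set.
Inner query → {1}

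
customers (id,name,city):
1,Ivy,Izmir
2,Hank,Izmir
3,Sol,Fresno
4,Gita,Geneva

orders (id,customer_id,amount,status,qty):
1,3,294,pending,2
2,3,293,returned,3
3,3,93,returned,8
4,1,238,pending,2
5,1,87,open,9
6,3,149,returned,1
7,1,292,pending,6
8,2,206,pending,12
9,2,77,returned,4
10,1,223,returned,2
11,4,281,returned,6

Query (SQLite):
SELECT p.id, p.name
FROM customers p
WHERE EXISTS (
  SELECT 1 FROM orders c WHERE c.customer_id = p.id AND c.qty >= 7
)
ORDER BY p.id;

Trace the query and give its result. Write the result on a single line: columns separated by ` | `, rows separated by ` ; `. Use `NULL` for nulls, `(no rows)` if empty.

1 | Ivy ; 2 | Hank ; 3 | Sol

For each customers row, check whether any orders with matching customer_id has qty >= 7.
Keep rows where that is true.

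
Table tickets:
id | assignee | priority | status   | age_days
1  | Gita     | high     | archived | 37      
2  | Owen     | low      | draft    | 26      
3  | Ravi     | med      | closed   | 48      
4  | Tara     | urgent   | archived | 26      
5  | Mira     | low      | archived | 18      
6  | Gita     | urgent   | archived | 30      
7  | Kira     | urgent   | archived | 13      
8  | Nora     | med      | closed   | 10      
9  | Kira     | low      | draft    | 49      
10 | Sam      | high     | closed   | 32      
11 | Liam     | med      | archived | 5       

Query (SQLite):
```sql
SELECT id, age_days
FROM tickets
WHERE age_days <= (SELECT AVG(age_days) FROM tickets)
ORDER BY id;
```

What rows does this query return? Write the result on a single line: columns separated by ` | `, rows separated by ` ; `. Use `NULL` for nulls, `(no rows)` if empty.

Scalar subquery: AVG(age_days) over all tickets rows = 26.727273 (≈; comparison uses full precision).
Keep rows where age_days <= that value.

2 | 26 ; 4 | 26 ; 5 | 18 ; 7 | 13 ; 8 | 10 ; 11 | 5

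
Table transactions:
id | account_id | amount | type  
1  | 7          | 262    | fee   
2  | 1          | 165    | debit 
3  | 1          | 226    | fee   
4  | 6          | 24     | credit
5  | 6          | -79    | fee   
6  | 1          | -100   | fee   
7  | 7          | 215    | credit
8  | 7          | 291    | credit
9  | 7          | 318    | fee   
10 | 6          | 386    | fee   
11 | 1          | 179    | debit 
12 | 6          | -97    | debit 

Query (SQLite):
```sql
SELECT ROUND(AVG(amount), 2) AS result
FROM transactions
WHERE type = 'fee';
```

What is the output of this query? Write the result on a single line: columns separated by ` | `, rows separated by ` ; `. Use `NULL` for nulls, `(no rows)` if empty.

Rows where type='fee' → amount values: [262, 226, -79, -100, 318, 386].
AVG = 1013 / 6 (rounded to 2 dp).

168.83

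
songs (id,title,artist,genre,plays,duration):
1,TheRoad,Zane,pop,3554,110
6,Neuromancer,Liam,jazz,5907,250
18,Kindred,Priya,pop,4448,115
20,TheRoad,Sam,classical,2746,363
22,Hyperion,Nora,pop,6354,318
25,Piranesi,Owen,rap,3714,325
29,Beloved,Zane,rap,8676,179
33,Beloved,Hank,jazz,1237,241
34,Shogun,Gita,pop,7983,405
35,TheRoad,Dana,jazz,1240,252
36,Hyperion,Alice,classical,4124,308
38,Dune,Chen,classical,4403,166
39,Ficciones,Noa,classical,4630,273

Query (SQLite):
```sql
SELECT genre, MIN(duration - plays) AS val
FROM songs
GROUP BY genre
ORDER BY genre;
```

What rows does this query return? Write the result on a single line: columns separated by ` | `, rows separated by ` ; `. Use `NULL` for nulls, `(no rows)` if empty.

classical | -4357 ; jazz | -5657 ; pop | -7578 ; rap | -8497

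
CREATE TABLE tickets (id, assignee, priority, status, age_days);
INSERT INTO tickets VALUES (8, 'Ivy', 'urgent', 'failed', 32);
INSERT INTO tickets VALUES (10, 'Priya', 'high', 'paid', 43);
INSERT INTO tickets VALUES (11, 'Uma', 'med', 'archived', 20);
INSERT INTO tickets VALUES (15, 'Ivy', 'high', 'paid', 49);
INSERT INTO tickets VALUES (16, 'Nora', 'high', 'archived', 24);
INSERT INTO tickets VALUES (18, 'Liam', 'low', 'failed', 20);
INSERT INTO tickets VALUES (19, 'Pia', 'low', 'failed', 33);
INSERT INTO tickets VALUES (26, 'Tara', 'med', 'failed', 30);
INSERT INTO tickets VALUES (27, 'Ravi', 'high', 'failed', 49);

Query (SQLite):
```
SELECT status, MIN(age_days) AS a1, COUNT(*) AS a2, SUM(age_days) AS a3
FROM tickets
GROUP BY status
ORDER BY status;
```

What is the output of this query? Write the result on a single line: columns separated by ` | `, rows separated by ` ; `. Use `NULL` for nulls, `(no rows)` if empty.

archived | 20 | 2 | 44 ; failed | 20 | 5 | 164 ; paid | 43 | 2 | 92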